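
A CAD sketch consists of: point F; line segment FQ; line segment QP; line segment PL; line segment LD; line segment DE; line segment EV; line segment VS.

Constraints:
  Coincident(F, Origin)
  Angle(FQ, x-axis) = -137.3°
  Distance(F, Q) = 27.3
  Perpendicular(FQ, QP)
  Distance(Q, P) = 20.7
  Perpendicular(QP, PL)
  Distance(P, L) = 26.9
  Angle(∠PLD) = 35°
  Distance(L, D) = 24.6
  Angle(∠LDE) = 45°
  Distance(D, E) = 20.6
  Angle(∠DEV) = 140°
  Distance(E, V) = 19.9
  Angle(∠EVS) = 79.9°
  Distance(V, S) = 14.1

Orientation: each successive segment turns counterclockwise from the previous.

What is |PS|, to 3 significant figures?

33.3

∠DEV = 140.0° gives EV at 2.70° from the x-axis; with |EV| = 19.9, V = (25.6, -30.3). ∠EVS = 79.9° gives VS at 103° from the x-axis; with |VS| = 14.1, S = (22.5, -16.6). Then |PS| = |S − P| = 33.3.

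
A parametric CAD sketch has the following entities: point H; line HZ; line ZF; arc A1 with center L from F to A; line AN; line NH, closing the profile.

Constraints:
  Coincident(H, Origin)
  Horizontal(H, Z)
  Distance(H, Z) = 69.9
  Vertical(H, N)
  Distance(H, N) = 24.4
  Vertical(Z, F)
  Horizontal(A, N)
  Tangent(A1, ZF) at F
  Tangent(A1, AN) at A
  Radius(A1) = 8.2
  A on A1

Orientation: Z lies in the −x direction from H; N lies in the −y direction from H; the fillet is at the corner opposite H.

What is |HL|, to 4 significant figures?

63.79

H is at the origin; H and Z share the same y with |HZ| = 69.9 and Z on the −x side, so Z = (-69.90, 0.000). HN is vertical with |HN| = 24.4 and N on the −y side, so N = (0.000, -24.40). The virtual corner opposite H is at (-69.90, -24.40). A1 meets ZF tangentially, so LF is at right angles to ZF and since A1 is tangent to AN there, LA ⟂ AN, with radius 8.2, so the center L sits 8.2 in from both sides at L = (-61.70, -16.20). Then |HL| = |L − H| = 63.79.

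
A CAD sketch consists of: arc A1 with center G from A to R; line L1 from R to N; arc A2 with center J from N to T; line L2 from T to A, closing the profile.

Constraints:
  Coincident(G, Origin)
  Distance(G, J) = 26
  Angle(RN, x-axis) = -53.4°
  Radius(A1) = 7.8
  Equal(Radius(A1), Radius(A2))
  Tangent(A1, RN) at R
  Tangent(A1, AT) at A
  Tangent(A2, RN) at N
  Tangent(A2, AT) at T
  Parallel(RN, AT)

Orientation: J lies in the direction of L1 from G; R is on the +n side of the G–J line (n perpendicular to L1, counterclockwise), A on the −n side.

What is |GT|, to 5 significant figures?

27.145

The slot axis is L1's direction at -53.4°, so u = (cos -53.4°, sin -53.4°) = (0.59622, -0.80282) and n = (−sin -53.4°, cos -53.4°) = (0.80282, 0.59622). G is at the origin and J lies 26.0 along u from G, so J = 26.0·u = (15.502, -20.873). Tangency of A1 to both parallel lines with radius 7.8 puts R and A at G ± 7.8·n: R = (6.2620, 4.6506), A = (-6.2620, -4.6506). Equal radii place N and T the same way about J: N = J + 7.8·n = (21.764, -16.223), T = J − 7.8·n = (9.2399, -25.524). Then |GT| = |T − G| = 27.145.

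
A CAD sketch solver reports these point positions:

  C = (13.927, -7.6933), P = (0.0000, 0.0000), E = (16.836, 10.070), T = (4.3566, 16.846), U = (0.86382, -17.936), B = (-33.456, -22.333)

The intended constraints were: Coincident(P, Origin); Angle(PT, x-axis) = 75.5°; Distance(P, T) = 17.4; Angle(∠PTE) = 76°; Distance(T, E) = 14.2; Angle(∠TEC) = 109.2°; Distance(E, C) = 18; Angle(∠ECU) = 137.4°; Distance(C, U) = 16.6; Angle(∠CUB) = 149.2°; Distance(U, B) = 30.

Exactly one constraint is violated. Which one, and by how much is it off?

Distance(U, B) = 30 — off by 4.60.

P = (0.00, 0.00) ✓; PT at 75.50° ✓; |PT| = 17.40 ✓; ∠PTE = 76.00° ✓; |TE| = 14.20 ✓; ∠TEC = 109.2° ✓; |EC| = 18.00 ✓; ∠ECU = 137.4° ✓; |CU| = 16.60 ✓; ∠CUB = 149.2° ✓; |UB| = 34.60 ✗.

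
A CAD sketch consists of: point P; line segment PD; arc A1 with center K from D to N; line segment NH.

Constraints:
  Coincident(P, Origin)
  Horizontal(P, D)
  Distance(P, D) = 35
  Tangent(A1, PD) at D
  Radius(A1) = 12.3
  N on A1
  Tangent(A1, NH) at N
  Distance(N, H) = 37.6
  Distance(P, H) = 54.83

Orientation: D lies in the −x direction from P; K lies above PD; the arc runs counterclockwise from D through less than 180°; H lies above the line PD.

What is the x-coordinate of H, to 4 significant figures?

-22.71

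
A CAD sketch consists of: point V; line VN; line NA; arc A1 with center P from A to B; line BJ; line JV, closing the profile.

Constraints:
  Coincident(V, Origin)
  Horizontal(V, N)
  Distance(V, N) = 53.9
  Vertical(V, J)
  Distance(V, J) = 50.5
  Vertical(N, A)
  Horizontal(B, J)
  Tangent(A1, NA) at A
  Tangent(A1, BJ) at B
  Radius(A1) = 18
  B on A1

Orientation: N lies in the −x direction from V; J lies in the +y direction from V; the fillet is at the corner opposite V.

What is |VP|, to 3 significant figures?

48.4

VJ is vertical with |VJ| = 50.5 and J on the +y side, so J = (0.00, 50.5). The virtual corner opposite V is at (-53.9, 50.5). Since A1 is tangent to NA there, PA ⟂ NA and the tangent condition forces PB to be normal to BJ, with radius 18.0, so the center P sits 18.0 in from both sides at P = (-35.9, 32.5). Then |VP| = |P − V| = 48.4.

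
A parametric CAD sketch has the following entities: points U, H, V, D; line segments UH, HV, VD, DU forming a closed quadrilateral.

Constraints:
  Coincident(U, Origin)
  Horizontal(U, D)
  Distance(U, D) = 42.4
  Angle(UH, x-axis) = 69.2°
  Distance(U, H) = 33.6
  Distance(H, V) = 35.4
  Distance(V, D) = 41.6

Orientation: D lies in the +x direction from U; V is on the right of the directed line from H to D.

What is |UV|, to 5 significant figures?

2.3744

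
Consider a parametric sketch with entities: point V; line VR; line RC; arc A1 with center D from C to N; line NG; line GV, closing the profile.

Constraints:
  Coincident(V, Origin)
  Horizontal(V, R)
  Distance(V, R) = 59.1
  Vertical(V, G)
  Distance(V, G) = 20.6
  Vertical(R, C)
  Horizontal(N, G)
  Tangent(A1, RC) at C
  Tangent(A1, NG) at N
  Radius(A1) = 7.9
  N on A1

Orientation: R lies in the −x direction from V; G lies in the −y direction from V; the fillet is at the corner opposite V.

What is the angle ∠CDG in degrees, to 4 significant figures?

171.2°

The virtual corner opposite V is at (-59.10, -20.60). Since A1 is tangent to RC there, DC ⟂ RC and A1 meets NG tangentially, so DN is at right angles to NG, with radius 7.9, so the center D sits 7.9 in from both sides at D = (-51.20, -12.70). That places the tangent points at C = (-59.10, -12.70) on RC and N = (-51.20, -20.60) on NG. Then cos ∠CDG = DC·DG / (|DC||DG|), giving 171.2°.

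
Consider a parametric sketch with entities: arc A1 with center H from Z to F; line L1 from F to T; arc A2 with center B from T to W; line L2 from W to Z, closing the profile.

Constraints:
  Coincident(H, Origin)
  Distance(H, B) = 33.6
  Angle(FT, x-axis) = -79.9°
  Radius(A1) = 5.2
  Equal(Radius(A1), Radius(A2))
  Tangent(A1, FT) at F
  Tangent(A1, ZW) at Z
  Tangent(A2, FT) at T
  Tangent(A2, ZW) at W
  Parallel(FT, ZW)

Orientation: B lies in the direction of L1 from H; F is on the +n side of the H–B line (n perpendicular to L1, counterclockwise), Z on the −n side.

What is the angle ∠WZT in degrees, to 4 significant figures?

17.20°

The slot axis is L1's direction at -79.9°, so u = (cos -79.9°, sin -79.9°) = (0.1754, -0.9845) and n = (−sin -79.9°, cos -79.9°) = (0.9845, 0.1754). H is at the origin and B lies 33.6 along u from H, so B = 33.6·u = (5.892, -33.08). Tangency of A1 to both parallel lines with radius 5.2 puts F and Z at H ± 5.2·n: F = (5.119, 0.9119), Z = (-5.119, -0.9119). Equal radii place T and W the same way about B: T = B + 5.2·n = (11.01, -32.17), W = B − 5.2·n = (0.7729, -33.99). Then cos ∠WZT = ZW·ZT / (|ZW||ZT|), giving 17.20°.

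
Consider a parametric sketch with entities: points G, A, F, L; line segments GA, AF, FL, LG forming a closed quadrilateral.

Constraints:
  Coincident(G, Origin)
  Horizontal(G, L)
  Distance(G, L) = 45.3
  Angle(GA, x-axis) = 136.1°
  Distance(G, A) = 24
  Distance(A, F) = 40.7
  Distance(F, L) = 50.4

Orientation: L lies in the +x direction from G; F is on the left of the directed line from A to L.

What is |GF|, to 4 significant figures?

43.55

Checks: |AF| = 40.70 ✓; |FL| = 50.40 ✓.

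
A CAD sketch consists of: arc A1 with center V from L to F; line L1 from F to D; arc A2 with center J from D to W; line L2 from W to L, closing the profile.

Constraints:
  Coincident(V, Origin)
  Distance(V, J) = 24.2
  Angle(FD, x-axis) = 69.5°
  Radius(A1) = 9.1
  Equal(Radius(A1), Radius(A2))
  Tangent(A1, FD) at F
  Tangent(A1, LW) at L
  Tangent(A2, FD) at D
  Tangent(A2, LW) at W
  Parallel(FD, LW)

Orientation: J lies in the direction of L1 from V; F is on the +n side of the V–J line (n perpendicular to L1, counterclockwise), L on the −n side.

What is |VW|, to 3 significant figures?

25.9

The slot axis is L1's direction at 69.5°, so u = (cos 69.5°, sin 69.5°) = (0.350, 0.937) and n = (−sin 69.5°, cos 69.5°) = (-0.937, 0.350). V is at the origin and J lies 24.2 along u from V, so J = 24.2·u = (8.48, 22.7). Tangency of A1 to both parallel lines with radius 9.1 puts F and L at V ± 9.1·n: F = (-8.52, 3.19), L = (8.52, -3.19). Equal radii place D and W the same way about J: D = J + 9.1·n = (-0.0487, 25.9), W = J − 9.1·n = (17.0, 19.5). Then |VW| = |W − V| = 25.9.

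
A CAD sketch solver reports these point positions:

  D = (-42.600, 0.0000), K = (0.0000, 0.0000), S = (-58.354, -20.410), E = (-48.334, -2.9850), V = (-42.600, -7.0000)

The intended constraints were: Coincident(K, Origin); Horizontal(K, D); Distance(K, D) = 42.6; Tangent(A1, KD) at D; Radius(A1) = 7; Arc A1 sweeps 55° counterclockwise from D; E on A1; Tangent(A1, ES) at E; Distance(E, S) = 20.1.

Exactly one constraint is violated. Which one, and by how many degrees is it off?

Tangent(A1, ES) at E — off by 5.10°.

K = (0.00, 0.00) ✓; K.y = 0.00, D.y = 0.00 ✓; |KD| = 42.60 ✓; ∠(VD, DK) = 90.00° ✓; |VD| = 7.000 ✓; bearing(V→E) − bearing(V→D) = 55.00° ✓; |VE| = 7.000 ✓; ∠(VE, ES) = 84.90° ✗; |ES| = 20.10 ✓.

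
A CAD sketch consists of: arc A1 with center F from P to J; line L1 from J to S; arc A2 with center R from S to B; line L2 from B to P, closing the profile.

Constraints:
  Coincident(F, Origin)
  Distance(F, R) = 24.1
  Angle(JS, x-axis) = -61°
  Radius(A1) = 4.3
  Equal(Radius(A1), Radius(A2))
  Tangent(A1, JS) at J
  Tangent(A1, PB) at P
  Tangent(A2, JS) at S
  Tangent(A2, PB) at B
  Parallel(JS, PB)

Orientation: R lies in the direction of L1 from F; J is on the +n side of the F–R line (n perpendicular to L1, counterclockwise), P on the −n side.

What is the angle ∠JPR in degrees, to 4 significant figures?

79.88°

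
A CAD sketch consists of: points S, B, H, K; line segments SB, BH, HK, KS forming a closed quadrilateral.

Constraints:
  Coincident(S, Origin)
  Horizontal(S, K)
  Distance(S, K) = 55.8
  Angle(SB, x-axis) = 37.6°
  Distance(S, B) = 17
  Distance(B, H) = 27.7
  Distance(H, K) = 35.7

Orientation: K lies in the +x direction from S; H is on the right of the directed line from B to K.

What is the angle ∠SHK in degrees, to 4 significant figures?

121.3°

S is at the origin; SK is horizontal with |SK| = 55.8 and K in +x, so K = (55.8, 0). SB runs at 37.6° with |SB| = 17.0, so B = (13.47, 10.37). H is determined by |BH| = 27.7 and |HK| = 35.7 together: it lies at the intersection of circle(B, 27.7) and circle(K, 35.7). With |BK| = 43.58, the foot of the radical line on BK is 15.97 from B and the perpendicular offset is √(27.7² − 15.97²) = 22.63. Taking the right-of-BK solution: H = (23.60, -15.41).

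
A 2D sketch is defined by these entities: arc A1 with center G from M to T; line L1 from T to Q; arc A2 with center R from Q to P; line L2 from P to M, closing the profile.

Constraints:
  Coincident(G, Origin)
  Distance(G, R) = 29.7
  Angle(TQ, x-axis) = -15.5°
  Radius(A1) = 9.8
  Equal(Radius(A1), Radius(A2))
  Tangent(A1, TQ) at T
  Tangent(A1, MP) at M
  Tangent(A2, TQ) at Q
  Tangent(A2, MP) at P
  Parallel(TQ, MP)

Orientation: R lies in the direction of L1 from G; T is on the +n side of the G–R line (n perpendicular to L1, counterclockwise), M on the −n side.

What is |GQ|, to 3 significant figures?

31.3

The slot axis is L1's direction at -15.5°, so u = (cos -15.5°, sin -15.5°) = (0.964, -0.267) and n = (−sin -15.5°, cos -15.5°) = (0.267, 0.964). G is at the origin and R lies 29.7 along u from G, so R = 29.7·u = (28.6, -7.94). Tangency of A1 to both parallel lines with radius 9.8 puts T and M at G ± 9.8·n: T = (2.62, 9.44), M = (-2.62, -9.44). Equal radii place Q and P the same way about R: Q = R + 9.8·n = (31.2, 1.51), P = R − 9.8·n = (26.0, -17.4). Then |GQ| = |Q − G| = 31.3.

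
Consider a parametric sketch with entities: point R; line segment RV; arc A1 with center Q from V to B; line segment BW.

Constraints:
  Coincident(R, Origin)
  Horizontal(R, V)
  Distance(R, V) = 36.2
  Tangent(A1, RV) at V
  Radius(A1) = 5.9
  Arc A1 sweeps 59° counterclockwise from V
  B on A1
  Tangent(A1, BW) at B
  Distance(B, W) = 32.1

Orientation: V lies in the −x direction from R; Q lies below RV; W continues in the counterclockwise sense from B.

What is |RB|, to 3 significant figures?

41.4

R is at the origin; RV is horizontal with |RV| = 36.2 and V on the −x side, so V = (-36.2, 0.00). A1 meets RV tangentially, so QV is at right angles to RV, so Q = V + (0, -5.9) = (-36.2, -5.90). On A1, V sits at bearing 90° from Q; a 59° counterclockwise sweep puts B at bearing 149°, so B = Q + 5.9·(cos 149°, sin 149°) = (-41.3, -2.86). Then |RB| = |B − R| = 41.4.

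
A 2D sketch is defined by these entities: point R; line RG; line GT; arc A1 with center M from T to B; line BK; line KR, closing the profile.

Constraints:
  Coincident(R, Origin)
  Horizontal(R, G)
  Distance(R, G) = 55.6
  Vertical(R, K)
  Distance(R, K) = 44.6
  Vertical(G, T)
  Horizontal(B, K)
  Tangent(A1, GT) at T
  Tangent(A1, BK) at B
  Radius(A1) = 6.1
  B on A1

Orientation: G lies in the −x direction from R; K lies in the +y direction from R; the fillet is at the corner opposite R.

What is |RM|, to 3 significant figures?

62.7

R is at the origin; RG is horizontal with |RG| = 55.6 and G on the −x side, so G = (-55.6, 0.00). RK is vertical with |RK| = 44.6 and K on the +y side, so K = (0.00, 44.6). The virtual corner opposite R is at (-55.6, 44.6). Tangency of A1 to GT means the radius MT is perpendicular to GT and tangency of A1 to BK means the radius MB is perpendicular to BK, with radius 6.1, so the center M sits 6.1 in from both sides at M = (-49.5, 38.5). Then |RM| = |M − R| = 62.7.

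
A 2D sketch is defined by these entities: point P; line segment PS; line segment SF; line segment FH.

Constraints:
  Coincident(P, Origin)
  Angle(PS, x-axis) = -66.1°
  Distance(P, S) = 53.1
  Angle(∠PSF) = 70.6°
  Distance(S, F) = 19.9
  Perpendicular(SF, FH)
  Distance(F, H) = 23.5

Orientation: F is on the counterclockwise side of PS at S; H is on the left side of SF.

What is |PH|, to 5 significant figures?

26.681

∠PSF = 70.6°, so SF runs at -66.1° + (180° − 70.6°) = 43.300° from the x-axis; with |SF| = 19.9, F = S + 19.9·(cos 43.300°, sin 43.300°) = (35.996, -34.899). The perpendicularity gives FH at right angles to SF; with |FH| = 23.5 on the left of SF, H = F + 23.5·(-0.68582, 0.72777) = (19.879, -17.796). Then |PH| = |H − P| = 26.681.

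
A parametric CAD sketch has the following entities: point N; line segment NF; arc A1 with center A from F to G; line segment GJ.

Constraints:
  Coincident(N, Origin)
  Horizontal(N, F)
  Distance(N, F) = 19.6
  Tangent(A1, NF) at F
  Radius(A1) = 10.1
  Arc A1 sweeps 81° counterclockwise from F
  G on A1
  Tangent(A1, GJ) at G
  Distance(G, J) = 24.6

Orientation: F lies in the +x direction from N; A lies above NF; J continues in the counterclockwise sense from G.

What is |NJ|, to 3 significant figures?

46.8

On A1, F sits at bearing -90° from A; an 81° counterclockwise sweep puts G at bearing -9°, so G = A + 10.1·(cos -9°, sin -9°) = (29.6, 8.52). Since A1 is tangent to GJ there, AG ⟂ GJ, so GJ runs along (−sin -9°, cos -9°); with |GJ| = 24.6, J = (33.4, 32.8). Then |NJ| = |J − N| = 46.8.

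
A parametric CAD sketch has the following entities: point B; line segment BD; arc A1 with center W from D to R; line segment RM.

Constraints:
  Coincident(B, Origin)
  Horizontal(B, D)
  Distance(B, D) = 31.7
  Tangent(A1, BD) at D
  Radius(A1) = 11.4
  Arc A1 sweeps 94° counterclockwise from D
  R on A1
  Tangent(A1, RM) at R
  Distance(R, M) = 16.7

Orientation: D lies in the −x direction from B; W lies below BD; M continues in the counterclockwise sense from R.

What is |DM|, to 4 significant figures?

30.61

B is at the origin; B and D share the same y with |BD| = 31.7 and D on the −x side, so D = (-31.70, 0.000). A1 meets BD tangentially, so WD is at right angles to BD, so W = D + (0, -11.4) = (-31.70, -11.40). On A1, D sits at bearing 90° from W; a 94° counterclockwise sweep puts R at bearing 184°, so R = W + 11.4·(cos 184°, sin 184°) = (-43.07, -12.20). Tangency of A1 to RM means the radius WR is perpendicular to RM, so RM runs along (−sin 184°, cos 184°); with |RM| = 16.7, M = (-41.91, -28.85). Then |DM| = |M − D| = 30.61.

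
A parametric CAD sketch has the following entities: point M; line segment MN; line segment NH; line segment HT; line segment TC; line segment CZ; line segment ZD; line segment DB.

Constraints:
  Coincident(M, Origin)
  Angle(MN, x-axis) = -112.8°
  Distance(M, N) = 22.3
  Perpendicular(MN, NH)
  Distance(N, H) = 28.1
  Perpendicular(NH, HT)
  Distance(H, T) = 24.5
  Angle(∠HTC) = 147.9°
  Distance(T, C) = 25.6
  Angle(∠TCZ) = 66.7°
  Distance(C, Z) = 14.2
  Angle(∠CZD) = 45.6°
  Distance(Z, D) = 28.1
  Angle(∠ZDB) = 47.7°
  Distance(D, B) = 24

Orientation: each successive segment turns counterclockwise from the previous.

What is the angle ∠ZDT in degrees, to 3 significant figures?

58.0°

M is at the origin; MN runs at -112.8° with length 22.3, so N = (-8.64, -20.6). The perpendicularity gives NH at right angles to MN, so NH runs at -22.8°; with |NH| = 28.1, H = (17.3, -31.4). NH ⟂ HT, so HT runs at 67.2°; with |HT| = 24.5, T = (26.8, -8.86). ∠HTC = 147.9° gives TC at 99.3° from the x-axis; with |TC| = 25.6, C = (22.6, 16.4). ∠TCZ = 66.7° gives CZ at -147° from the x-axis; with |CZ| = 14.2, Z = (10.7, 8.75). ∠CZD = 45.6° gives ZD at -13.0° from the x-axis; with |ZD| = 28.1, D = (38.0, 2.43). Then cos ∠ZDT = DZ·DT / (|DZ||DT|), giving 58.0°.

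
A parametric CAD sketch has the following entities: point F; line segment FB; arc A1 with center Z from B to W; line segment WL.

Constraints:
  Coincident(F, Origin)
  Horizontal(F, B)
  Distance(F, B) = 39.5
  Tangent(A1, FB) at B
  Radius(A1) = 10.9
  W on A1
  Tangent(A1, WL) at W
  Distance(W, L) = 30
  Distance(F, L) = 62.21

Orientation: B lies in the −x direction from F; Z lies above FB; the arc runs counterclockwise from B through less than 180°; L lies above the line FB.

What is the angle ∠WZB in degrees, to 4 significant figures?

121.2°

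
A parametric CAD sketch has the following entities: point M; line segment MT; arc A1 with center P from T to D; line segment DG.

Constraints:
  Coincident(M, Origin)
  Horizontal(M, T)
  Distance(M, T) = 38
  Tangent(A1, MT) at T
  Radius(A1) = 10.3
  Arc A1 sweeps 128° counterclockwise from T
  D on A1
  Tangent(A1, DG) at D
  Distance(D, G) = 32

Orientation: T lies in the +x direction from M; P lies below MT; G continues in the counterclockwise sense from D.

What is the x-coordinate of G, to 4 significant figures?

49.58

M is at the origin; MT is horizontal with |MT| = 38.0 and T on the +x side, so T = (38.00, 0.000). A1 meets MT tangentially, so PT is at right angles to MT, so P = T + (0, -10.3) = (38.00, -10.30). On A1, T sits at bearing 90° from P; a 128° counterclockwise sweep puts D at bearing 218°, so D = P + 10.3·(cos 218°, sin 218°) = (29.88, -16.64). Since A1 is tangent to DG there, PD ⟂ DG, so DG runs along (−sin 218°, cos 218°); with |DG| = 32.0, G = (49.58, -41.86). So G.x = 49.58.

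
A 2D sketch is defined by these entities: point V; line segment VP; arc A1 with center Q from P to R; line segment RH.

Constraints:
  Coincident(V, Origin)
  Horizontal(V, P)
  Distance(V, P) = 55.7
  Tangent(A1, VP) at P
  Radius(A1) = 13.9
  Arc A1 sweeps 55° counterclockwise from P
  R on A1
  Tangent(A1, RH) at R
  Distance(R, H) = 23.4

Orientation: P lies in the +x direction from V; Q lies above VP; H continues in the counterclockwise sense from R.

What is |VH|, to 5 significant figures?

84.329

V is at the origin; VP is horizontal with |VP| = 55.7 and P on the +x side, so P = (55.700, 0.0000). Since A1 is tangent to VP there, QP ⟂ VP, so Q = P + (0, 13.9) = (55.700, 13.900). On A1, P sits at bearing -90° from Q; a 55° counterclockwise sweep puts R at bearing -35°, so R = Q + 13.9·(cos -35°, sin -35°) = (67.086, 5.9273). Tangency of A1 to RH means the radius QR is perpendicular to RH, so RH runs along (−sin -35°, cos -35°); with |RH| = 23.4, H = (80.508, 25.095). Then |VH| = |H − V| = 84.329.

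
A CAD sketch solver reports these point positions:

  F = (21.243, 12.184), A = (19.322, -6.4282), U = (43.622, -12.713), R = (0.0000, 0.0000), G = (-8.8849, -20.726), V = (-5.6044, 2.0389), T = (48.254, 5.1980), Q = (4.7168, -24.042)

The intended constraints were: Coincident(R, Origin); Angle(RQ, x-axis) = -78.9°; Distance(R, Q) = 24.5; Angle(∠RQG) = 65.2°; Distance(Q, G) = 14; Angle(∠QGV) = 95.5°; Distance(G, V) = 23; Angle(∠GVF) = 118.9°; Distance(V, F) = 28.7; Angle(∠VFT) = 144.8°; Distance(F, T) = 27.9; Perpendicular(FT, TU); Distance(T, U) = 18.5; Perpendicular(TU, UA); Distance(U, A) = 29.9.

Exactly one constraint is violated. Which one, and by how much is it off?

Distance(U, A) = 29.9 — off by 4.80.

R = (0.00, 0.00) ✓; RQ at -78.90° ✓; |RQ| = 24.50 ✓; ∠RQG = 65.20° ✓; |QG| = 14.00 ✓; ∠QGV = 95.50° ✓; |GV| = 23.00 ✓; ∠GVF = 118.9° ✓; |VF| = 28.70 ✓; ∠VFT = 144.8° ✓; |FT| = 27.90 ✓; ∠(FT, TU) = 90.00° ✓; |TU| = 18.50 ✓; ∠(TU, UA) = 90.00° ✓; |UA| = 25.10 ✗.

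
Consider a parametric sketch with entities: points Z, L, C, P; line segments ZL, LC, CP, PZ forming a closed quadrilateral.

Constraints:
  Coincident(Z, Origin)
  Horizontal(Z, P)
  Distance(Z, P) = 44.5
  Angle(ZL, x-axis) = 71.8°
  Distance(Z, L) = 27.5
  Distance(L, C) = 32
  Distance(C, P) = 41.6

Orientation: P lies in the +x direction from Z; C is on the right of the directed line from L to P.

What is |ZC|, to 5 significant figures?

6.3296

Z is at the origin; ZP is horizontal with |ZP| = 44.5 and P in +x, so P = (44.5, 0). ZL runs at 71.8° with |ZL| = 27.5, so L = (8.5892, 26.124). C is determined by |LC| = 32.0 and |CP| = 41.6 together: it lies at the intersection of circle(L, 32.0) and circle(P, 41.6). With |LP| = 44.408, the foot of the radical line on LP is 14.249 from L and the perpendicular offset is √(32.0² − 14.249²) = 28.653. Taking the right-of-LP solution: C = (3.2557, -5.4282).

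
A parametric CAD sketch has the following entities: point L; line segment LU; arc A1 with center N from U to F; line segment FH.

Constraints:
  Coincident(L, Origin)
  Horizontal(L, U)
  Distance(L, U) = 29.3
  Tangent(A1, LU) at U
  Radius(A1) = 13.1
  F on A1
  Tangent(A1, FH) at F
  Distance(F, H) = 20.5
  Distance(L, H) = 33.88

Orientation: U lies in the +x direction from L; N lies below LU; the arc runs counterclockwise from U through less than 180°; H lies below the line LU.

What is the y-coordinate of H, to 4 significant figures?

-31.25

Checks: L.y = 0.00, U.y = 0.00 ✓; |NF| = 13.10 ✓; ∠(NF, FH) = 90.00° ✓; |FH| = 20.50 ✓; |LH| = 33.88 ✓.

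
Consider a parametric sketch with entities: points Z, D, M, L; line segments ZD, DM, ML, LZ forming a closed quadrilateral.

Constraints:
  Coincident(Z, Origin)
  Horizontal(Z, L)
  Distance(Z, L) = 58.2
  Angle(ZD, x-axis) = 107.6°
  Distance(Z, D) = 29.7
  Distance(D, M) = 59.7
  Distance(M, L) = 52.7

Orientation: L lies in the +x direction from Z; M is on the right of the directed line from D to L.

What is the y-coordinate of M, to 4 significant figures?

-27.18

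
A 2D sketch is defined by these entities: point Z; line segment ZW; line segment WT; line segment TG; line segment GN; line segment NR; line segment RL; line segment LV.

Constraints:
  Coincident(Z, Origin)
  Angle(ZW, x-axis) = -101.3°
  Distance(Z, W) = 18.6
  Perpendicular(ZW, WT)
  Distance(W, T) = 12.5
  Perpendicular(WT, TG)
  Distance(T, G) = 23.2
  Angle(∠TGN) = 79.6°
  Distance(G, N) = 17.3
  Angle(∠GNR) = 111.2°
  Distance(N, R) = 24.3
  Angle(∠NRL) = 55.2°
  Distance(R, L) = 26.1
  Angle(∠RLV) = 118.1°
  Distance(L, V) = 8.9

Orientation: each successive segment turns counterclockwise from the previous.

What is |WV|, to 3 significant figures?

22.0

∠NRL = 55.2° gives RL at 12.7° from the x-axis; with |RL| = 26.1, L = (12.2, -14.4). ∠RLV = 118.1° gives LV at 74.6° from the x-axis; with |LV| = 8.9, V = (14.5, -5.86). Then |WV| = |V − W| = 22.0.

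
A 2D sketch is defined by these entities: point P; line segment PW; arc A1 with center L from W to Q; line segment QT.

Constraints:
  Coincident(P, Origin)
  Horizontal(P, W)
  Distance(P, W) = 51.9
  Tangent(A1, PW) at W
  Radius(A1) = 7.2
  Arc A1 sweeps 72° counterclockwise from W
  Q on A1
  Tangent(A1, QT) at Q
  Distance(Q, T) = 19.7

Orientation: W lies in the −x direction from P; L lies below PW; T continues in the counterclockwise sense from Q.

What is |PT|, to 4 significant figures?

69.03

P is at the origin; P and W share the same y with |PW| = 51.9 and W on the −x side, so W = (-51.90, 0.000). A1 meets PW tangentially, so LW is at right angles to PW, so L = W + (0, -7.2) = (-51.90, -7.200). On A1, W sits at bearing 90° from L; a 72° counterclockwise sweep puts Q at bearing 162°, so Q = L + 7.2·(cos 162°, sin 162°) = (-58.75, -4.975). The tangent condition forces LQ to be normal to QT, so QT runs along (−sin 162°, cos 162°); with |QT| = 19.7, T = (-64.84, -23.71). Then |PT| = |T − P| = 69.03.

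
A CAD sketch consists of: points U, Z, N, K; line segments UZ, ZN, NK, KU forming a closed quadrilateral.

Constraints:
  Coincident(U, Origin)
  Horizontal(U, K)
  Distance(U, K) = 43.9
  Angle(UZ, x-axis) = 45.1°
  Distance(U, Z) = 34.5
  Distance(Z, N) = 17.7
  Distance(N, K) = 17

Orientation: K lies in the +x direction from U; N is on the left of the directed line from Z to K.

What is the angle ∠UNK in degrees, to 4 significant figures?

80.07°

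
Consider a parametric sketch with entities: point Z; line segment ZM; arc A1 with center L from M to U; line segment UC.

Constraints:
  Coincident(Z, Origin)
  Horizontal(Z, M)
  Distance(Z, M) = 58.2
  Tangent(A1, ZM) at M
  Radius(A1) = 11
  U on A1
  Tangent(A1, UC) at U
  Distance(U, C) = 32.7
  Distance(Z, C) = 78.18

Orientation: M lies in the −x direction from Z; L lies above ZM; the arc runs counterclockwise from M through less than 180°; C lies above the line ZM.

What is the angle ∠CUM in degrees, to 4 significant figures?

120.9°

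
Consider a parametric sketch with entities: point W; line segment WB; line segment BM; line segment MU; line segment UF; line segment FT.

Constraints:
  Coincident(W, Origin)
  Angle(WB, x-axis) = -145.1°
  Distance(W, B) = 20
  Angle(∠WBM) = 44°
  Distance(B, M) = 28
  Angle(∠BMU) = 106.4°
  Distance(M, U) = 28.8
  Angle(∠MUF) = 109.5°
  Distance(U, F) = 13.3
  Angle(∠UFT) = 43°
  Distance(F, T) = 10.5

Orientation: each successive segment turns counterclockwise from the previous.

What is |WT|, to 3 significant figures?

17.2

W is at the origin; WB runs at -145.1° with length 20.0, so B = (-16.4, -11.4). ∠WBM = 44.0° gives BM at -9.10° from the x-axis; with |BM| = 28.0, M = (11.2, -15.9). ∠BMU = 106.4° gives MU at 64.5° from the x-axis; with |MU| = 28.8, U = (23.6, 10.1). ∠MUF = 109.5° gives UF at 135° from the x-axis; with |UF| = 13.3, F = (14.2, 19.5). ∠UFT = 43.0° gives FT at -88.0° from the x-axis; with |FT| = 10.5, T = (14.6, 9.03). Then |WT| = |T − W| = 17.2.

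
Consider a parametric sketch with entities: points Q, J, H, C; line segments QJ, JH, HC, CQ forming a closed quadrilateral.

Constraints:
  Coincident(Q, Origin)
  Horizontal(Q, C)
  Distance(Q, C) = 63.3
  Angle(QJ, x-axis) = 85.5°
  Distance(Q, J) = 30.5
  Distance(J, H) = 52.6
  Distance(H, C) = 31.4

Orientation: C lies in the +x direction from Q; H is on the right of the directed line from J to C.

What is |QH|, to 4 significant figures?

36.01

Checks: Q.y = 0.00, C.y = 0.00 ✓; |JH| = 52.60 ✓; |HC| = 31.40 ✓.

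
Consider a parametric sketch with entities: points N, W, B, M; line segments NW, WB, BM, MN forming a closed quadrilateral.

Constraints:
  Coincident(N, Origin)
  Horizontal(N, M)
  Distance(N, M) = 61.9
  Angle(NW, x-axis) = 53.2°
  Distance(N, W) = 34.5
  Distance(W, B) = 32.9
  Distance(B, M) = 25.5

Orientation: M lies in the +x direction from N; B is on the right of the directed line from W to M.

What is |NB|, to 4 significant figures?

36.45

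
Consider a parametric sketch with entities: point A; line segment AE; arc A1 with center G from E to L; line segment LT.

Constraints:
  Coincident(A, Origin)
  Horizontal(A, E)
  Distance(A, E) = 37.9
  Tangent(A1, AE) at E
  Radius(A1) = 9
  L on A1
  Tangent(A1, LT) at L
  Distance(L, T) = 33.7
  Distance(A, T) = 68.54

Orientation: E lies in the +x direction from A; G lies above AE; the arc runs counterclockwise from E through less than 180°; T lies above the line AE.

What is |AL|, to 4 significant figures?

46.88

A is at the origin; AE is horizontal with |AE| = 37.9 and E on the +x side, so E = (37.90, 0.000). The tangent condition forces GE to be normal to AE, so G = E + (0, 9) = (37.90, 9.000). Since GL ⟂ LT (tangency), |GT| = √(9.0² + 33.7²) = 34.88 regardless of where L sits on A1. So T lies on both circle(A, 68.54) and circle(G, 34.88); the above-AE intersection is T = (56.85, 38.28). L is the foot of the tangent from T: L = (46.46, 6.225).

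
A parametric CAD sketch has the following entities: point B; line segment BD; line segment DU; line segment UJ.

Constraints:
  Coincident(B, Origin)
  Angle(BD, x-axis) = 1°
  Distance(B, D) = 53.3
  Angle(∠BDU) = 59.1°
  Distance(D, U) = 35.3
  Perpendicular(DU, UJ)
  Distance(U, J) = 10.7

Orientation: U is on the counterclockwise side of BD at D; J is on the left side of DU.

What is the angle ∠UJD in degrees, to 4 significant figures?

73.14°

B is at the origin; BD runs at 1.0° with length 53.3, so D = 53.3·(cos 1.0°, sin 1.0°) = (53.29, 0.9302). ∠BDU = 59.1°, so DU runs at 1.0° + (180° − 59.1°) = 121.9° from the x-axis; with |DU| = 35.3, U = D + 35.3·(cos 121.9°, sin 121.9°) = (34.64, 30.90). DU ⟂ UJ; with |UJ| = 10.7 on the left of DU, J = U + 10.7·(-0.8490, -0.5284) = (25.55, 25.24). Then cos ∠UJD = JU·JD / (|JU||JD|), giving 73.14°.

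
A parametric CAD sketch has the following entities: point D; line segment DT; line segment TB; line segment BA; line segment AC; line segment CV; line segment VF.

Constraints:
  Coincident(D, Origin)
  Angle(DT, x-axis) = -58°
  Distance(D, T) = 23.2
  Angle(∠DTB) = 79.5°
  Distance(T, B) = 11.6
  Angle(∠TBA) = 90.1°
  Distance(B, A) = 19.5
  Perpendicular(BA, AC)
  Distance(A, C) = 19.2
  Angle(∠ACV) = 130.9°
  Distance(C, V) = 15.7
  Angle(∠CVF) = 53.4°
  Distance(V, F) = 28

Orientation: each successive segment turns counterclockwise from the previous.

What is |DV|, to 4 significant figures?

26.78

BA ⟂ AC, so AC runs at -137.6°; with |AC| = 19.2, C = (-6.481, -10.38). ∠ACV = 130.9° gives CV at -88.50° from the x-axis; with |CV| = 15.7, V = (-6.070, -26.08). Then |DV| = |V − D| = 26.78.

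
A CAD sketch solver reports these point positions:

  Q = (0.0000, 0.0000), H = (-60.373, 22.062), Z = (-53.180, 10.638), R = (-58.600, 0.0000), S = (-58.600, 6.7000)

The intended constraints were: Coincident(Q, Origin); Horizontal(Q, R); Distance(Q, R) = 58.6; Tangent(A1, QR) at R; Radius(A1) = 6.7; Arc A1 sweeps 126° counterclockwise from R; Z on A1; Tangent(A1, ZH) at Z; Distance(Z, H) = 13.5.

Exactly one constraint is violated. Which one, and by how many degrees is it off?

Tangent(A1, ZH) at Z — off by 3.80°.

Q = (0.00, 0.00) ✓; Q.y = 0.00, R.y = 0.00 ✓; |QR| = 58.60 ✓; ∠(SR, RQ) = 90.00° ✓; |SR| = 6.700 ✓; bearing(S→Z) − bearing(S→R) = 126.0° ✓; |SZ| = 6.700 ✓; ∠(SZ, ZH) = 93.80° ✗; |ZH| = 13.50 ✓.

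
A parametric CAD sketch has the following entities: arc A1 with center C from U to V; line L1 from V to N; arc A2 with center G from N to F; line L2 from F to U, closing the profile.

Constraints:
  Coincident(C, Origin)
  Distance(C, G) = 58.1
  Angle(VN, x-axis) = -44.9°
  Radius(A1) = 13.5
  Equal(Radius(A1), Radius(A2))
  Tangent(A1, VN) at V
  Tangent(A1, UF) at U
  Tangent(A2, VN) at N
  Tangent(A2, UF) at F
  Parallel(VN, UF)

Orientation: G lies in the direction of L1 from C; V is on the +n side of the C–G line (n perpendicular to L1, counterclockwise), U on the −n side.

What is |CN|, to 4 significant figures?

59.65

The slot axis is L1's direction at -44.9°, so u = (cos -44.9°, sin -44.9°) = (0.7083, -0.7059) and n = (−sin -44.9°, cos -44.9°) = (0.7059, 0.7083). C is at the origin and G lies 58.1 along u from C, so G = 58.1·u = (41.15, -41.01). Tangency of A1 to both parallel lines with radius 13.5 puts V and U at C ± 13.5·n: V = (9.529, 9.563), U = (-9.529, -9.563). Equal radii place N and F the same way about G: N = G + 13.5·n = (50.68, -31.45), F = G − 13.5·n = (31.63, -50.57). Then |CN| = |N − C| = 59.65.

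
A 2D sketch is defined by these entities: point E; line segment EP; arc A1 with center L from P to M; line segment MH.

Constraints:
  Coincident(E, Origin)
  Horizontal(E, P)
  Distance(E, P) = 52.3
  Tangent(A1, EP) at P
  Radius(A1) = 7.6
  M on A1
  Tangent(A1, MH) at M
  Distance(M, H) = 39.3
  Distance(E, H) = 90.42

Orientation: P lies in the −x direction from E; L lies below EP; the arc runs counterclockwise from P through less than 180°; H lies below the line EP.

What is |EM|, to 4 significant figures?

57.80

Checks: E.y = 0.00, P.y = 0.00 ✓; |LM| = 7.600 ✓; ∠(LM, MH) = 90.00° ✓; |MH| = 39.30 ✓; |EH| = 90.42 ✓.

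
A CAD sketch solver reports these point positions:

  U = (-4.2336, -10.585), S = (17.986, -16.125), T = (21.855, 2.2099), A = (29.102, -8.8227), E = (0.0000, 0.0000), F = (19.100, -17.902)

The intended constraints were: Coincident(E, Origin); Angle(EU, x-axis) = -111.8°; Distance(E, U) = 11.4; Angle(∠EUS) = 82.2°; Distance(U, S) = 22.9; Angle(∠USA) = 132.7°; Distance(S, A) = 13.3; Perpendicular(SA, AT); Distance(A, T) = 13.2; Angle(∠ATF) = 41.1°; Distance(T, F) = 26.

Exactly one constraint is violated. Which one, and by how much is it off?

Distance(T, F) = 26 — off by 5.70.

E = (0.00, 0.00) ✓; EU at -111.8° ✓; |EU| = 11.40 ✓; ∠EUS = 82.20° ✓; |US| = 22.90 ✓; ∠USA = 132.7° ✓; |SA| = 13.30 ✓; ∠(SA, AT) = 90.00° ✓; |AT| = 13.20 ✓; ∠ATF = 41.10° ✓; |TF| = 20.30 ✗.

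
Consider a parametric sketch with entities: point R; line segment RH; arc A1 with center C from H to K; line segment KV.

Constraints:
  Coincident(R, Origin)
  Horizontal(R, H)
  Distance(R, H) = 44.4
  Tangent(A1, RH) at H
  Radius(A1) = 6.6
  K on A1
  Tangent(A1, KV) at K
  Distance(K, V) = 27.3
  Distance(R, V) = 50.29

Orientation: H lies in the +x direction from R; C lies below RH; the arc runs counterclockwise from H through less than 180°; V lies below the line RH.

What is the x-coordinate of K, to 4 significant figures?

37.80

Checks: |CK| = 6.600 ✓; ∠(CK, KV) = 90.00° ✓; |KV| = 27.30 ✓; |RV| = 50.29 ✓.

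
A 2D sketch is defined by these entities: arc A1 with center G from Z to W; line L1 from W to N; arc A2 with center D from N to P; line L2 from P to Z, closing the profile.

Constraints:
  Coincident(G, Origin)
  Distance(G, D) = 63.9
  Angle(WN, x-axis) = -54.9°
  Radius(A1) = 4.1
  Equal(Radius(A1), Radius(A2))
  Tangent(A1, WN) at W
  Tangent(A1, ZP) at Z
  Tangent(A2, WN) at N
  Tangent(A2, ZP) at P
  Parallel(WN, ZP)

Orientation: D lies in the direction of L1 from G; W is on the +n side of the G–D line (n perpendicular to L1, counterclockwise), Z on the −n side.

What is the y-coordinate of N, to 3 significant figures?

-49.9

The slot axis is L1's direction at -54.9°, so u = (cos -54.9°, sin -54.9°) = (0.575, -0.818) and n = (−sin -54.9°, cos -54.9°) = (0.818, 0.575). G is at the origin and D lies 63.9 along u from G, so D = 63.9·u = (36.7, -52.3). Tangency of A1 to both parallel lines with radius 4.1 puts W and Z at G ± 4.1·n: W = (3.35, 2.36), Z = (-3.35, -2.36). Equal radii place N and P the same way about D: N = D + 4.1·n = (40.1, -49.9), P = D − 4.1·n = (33.4, -54.6). So N.y = -49.9.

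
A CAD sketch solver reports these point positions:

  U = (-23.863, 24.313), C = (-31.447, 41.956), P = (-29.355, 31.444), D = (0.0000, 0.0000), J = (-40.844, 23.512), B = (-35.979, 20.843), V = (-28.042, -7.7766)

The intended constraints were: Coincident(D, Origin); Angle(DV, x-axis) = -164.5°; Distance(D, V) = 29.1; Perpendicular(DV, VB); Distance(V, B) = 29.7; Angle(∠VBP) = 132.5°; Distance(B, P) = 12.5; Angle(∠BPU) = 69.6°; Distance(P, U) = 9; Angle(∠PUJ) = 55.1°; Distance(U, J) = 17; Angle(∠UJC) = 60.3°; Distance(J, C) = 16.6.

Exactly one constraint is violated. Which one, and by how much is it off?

Distance(J, C) = 16.6 — off by 4.10.

D = (0.00, 0.00) ✓; DV at -164.5° ✓; |DV| = 29.10 ✓; ∠(DV, VB) = 90.00° ✓; |VB| = 29.70 ✓; ∠VBP = 132.5° ✓; |BP| = 12.50 ✓; ∠BPU = 69.60° ✓; |PU| = 9.001 ✓; ∠PUJ = 55.10° ✓; |UJ| = 17.00 ✓; ∠UJC = 60.30° ✓; |JC| = 20.70 ✗.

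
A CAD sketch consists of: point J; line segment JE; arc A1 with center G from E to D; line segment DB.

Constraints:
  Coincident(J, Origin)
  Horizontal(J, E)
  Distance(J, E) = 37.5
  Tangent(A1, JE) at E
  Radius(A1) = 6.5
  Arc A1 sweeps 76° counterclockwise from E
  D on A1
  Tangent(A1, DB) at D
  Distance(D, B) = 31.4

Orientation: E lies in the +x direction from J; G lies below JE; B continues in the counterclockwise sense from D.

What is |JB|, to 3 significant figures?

42.5

J is at the origin; JE is horizontal with |JE| = 37.5 and E on the +x side, so E = (37.5, 0.00). A1 meets JE tangentially, so GE is at right angles to JE, so G = E + (0, -6.5) = (37.5, -6.50). On A1, E sits at bearing 90° from G; a 76° counterclockwise sweep puts D at bearing 166°, so D = G + 6.5·(cos 166°, sin 166°) = (31.2, -4.93). Tangency of A1 to DB means the radius GD is perpendicular to DB, so DB runs along (−sin 166°, cos 166°); with |DB| = 31.4, B = (23.6, -35.4). Then |JB| = |B − J| = 42.5.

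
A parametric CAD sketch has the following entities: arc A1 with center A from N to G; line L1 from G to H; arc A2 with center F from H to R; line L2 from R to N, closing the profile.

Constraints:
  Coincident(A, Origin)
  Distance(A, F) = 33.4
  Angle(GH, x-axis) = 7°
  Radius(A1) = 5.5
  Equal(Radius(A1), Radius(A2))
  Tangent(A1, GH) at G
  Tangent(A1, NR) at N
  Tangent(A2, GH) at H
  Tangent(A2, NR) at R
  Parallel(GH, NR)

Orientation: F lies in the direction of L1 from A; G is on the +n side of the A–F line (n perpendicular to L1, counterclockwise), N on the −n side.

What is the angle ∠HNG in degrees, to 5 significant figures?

71.771°

The slot axis is L1's direction at 7.0°, so u = (cos 7.0°, sin 7.0°) = (0.99255, 0.12187) and n = (−sin 7.0°, cos 7.0°) = (-0.12187, 0.99255). A is at the origin and F lies 33.4 along u from A, so F = 33.4·u = (33.151, 4.0704). Tangency of A1 to both parallel lines with radius 5.5 puts G and N at A ± 5.5·n: G = (-0.67028, 5.4590), N = (0.67028, -5.4590). Equal radii place H and R the same way about F: H = F + 5.5·n = (32.481, 9.5294), R = F − 5.5·n = (33.821, -1.3886). Then cos ∠HNG = NH·NG / (|NH||NG|), giving 71.771°.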